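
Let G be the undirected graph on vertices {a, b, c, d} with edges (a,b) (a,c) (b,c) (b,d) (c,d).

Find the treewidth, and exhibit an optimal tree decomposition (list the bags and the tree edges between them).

Treewidth 2.
Bags: B1 = {b, c, d}  B2 = {a, b, c}
Tree: B1–B2

The largest bag has 3 vertices, giving width 2; this decomposition certifies tw(G) ≤ 2. Conversely, {b, c, d} is a clique of size 3, and the vertices of any clique must share a bag in every tree decomposition; so some bag has ≥ 3 vertices and tw(G) ≥ 2. Hence tw(G) = 2 exactly.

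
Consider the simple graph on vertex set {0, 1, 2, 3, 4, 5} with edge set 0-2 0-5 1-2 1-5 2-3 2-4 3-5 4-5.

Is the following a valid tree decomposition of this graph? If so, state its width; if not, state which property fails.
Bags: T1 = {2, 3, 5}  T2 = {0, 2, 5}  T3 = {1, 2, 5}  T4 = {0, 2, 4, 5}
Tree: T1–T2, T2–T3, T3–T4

No — bags containing vertex 0 are not connected in the tree.

A tree decomposition must satisfy three properties: every vertex lies in some bag; for every edge, both endpoints lie together in some bag; and for every vertex, the bags containing it form a connected subtree. Here bags containing vertex 0 are not connected in the tree, so the decomposition is invalid.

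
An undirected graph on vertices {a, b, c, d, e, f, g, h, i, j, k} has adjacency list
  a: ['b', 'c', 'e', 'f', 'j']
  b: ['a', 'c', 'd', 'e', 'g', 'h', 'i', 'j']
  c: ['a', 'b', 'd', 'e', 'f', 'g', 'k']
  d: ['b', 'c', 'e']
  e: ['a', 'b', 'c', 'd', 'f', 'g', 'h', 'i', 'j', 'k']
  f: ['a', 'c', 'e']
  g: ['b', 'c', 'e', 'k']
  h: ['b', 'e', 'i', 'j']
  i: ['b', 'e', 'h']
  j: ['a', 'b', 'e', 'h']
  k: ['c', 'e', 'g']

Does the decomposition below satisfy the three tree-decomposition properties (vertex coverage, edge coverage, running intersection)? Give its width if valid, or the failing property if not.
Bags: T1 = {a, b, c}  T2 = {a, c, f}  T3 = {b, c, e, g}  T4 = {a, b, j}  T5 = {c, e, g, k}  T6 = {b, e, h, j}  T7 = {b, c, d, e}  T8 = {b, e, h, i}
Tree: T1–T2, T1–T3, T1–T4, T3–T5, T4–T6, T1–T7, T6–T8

A tree decomposition must satisfy three properties: every vertex lies in some bag; for every edge, both endpoints lie together in some bag; and for every vertex, the bags containing it form a connected subtree. Here edge (e,a) lies in no bag, so the decomposition is invalid.

No — edge (e,a) lies in no bag.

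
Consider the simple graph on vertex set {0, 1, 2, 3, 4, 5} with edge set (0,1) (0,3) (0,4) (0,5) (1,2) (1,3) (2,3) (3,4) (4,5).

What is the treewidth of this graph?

A width-2 tree decomposition is:
Bags: B1 = {0, 1, 3}  B2 = {0, 3, 4}  B3 = {1, 2, 3}  B4 = {0, 4, 5}
Tree: B1–B2, B1–B3, B2–B4
Every bag has size at most 3, so the width is 3 − 1 = 2 and tw(G) ≤ 2. On the other hand G contains the 3-clique {0, 1, 3}. A clique must lie in a single bag of any decomposition, so no decomposition can have width below 2. Therefore the treewidth is 2.

2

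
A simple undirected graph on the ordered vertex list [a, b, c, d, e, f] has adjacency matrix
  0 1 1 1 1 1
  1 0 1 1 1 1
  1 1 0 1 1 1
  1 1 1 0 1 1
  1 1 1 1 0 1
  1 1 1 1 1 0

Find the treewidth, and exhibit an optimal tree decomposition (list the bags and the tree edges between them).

Treewidth 5.
One such decomposition:
Bags: B1 = {a, b, c, d, e, f}
Tree: (single bag)

With just one bag of size 6, the width is 6 − 1 = 5, so tw(G) ≤ 5. On the other hand G contains the 6-clique {a, b, c, d, e, f}. A clique must lie in a single bag of any decomposition, so no decomposition can have width below 5. Combining the bounds, tw(G) = 5.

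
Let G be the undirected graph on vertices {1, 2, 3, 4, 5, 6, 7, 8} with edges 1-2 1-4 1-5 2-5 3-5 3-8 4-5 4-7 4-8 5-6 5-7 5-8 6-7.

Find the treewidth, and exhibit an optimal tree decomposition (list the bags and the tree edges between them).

Treewidth 2.
One such decomposition:
Bags: B1 = {4, 5, 7}  B2 = {4, 5, 8}  B3 = {5, 6, 7}  B4 = {1, 4, 5}  B5 = {1, 2, 5}  B6 = {3, 5, 8}
Tree: B1–B2, B1–B3, B2–B4, B4–B5, B2–B6

The largest bag has 3 vertices, giving width 2; this decomposition certifies tw(G) ≤ 2. Conversely, {1, 2, 5} is a clique of size 3, and the vertices of any clique must share a bag in every tree decomposition; so some bag has ≥ 3 vertices and tw(G) ≥ 2. Hence tw(G) = 2 exactly.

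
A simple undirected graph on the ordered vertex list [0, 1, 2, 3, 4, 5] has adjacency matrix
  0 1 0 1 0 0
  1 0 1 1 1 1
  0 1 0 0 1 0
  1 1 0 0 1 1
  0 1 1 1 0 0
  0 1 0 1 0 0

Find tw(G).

A width-2 tree decomposition is:
Bags: B1 = {1, 3, 4}  B2 = {1, 2, 4}  B3 = {1, 3, 5}  B4 = {0, 1, 3}
Tree: B1–B2, B1–B3, B1–B4
The largest bag has 3 vertices, giving width 2; this decomposition certifies tw(G) ≤ 2. For the lower bound, the 3 vertices {1, 2, 4} are pairwise adjacent, and any tree decomposition puts a clique entirely inside one bag — forcing width ≥ 2. Hence tw(G) = 2 exactly.

2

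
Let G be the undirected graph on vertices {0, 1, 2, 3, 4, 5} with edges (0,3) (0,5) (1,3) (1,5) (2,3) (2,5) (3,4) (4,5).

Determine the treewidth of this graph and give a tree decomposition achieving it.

Every bag has size at most 3, so the width is 3 − 1 = 2 and tw(G) ≤ 2. For the lower bound, G contains the cycle 5–0–3–1–5, so G is not a forest; only forests have treewidth ≤ 1, hence tw(G) ≥ 2. Combining the bounds, tw(G) = 2.

Treewidth 2.
One optimal decomposition is:
Bags: B1 = {0, 3, 5}  B2 = {1, 3, 5}  B3 = {2, 3, 5}  B4 = {3, 4, 5}
Tree: B1–B2, B2–B3, B3–B4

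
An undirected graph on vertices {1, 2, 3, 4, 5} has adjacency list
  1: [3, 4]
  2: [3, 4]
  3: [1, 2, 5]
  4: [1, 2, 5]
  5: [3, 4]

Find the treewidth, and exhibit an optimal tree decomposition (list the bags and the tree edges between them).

Treewidth 2.
One such decomposition:
Bags: B1 = {1, 3, 4}  B2 = {3, 4, 5}  B3 = {2, 3, 4}
Tree: B1–B2, B2–B3

Every bag has size at most 3, so the width is 3 − 1 = 2 and tw(G) ≤ 2. The edges 1–3–5–4–1 form a cycle, so G is not a tree and its treewidth is at least 2. The upper and lower bounds meet at 2, so that is the treewidth.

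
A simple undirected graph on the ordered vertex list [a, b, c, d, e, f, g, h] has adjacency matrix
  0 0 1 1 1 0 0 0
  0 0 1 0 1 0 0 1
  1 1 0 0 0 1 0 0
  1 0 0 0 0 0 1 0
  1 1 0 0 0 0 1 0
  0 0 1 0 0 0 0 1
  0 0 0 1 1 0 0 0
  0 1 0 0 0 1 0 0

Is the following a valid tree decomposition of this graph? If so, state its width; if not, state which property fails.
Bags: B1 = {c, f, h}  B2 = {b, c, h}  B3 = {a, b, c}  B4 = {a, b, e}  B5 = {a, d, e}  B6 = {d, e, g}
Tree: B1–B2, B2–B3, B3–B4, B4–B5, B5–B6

Vertex coverage: the bags together contain {a, b, c, d, e, f, g, h}, the full vertex set. Edge coverage: each edge of G has both endpoints in at least one bag. Running intersection: for every vertex, the bags containing it form a connected subtree. All three properties hold, so this is a valid tree decomposition of width max|bag| − 1 = 2, and hence tw(G) ≤ 2.

Yes; width 2.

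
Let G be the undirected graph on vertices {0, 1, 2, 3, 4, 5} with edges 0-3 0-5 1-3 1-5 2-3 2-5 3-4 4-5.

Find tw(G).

A width-2 tree decomposition is:
Bags: B1 = {2, 3, 5}  B2 = {3, 4, 5}  B3 = {0, 3, 5}  B4 = {1, 3, 5}
Tree: B1–B2, B2–B3, B3–B4
Each bag holds 3 vertices, so the decomposition has width 2, which upper-bounds the treewidth. The edges 3–2–5–4–3 form a cycle, so G is not a tree and its treewidth is at least 2. Combining the bounds, tw(G) = 2.

2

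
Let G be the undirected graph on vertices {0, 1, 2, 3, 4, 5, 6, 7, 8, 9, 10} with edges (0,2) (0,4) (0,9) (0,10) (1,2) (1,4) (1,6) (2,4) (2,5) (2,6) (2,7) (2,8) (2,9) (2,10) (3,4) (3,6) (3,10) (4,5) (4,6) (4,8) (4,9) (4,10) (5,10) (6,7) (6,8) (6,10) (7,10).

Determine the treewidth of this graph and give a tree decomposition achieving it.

Treewidth 3.
One such decomposition:
Bags: B1 = {2, 4, 5, 10}  B2 = {2, 4, 6, 10}  B3 = {0, 2, 4, 10}  B4 = {3, 4, 6, 10}  B5 = {1, 2, 4, 6}  B6 = {2, 4, 6, 8}  B7 = {0, 2, 4, 9}  B8 = {2, 6, 7, 10}
Tree: B1–B2, B2–B3, B2–B4, B2–B5, B2–B6, B3–B7, B2–B8

Every bag has size at most 4, so the width is 4 − 1 = 3 and tw(G) ≤ 3. On the other hand G contains the 4-clique {0, 2, 4, 9}. A clique must lie in a single bag of any decomposition, so no decomposition can have width below 3. Therefore the treewidth is 3.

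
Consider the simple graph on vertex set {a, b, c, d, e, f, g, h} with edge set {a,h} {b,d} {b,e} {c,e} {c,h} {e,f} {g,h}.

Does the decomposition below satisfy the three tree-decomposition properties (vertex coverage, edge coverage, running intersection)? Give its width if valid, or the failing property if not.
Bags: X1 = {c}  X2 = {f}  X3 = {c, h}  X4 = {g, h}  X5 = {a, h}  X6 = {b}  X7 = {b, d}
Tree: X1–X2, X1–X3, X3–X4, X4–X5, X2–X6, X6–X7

No — vertex e appears in no bag.

A tree decomposition must satisfy three properties: every vertex lies in some bag; for every edge, both endpoints lie together in some bag; and for every vertex, the bags containing it form a connected subtree. Here vertex e appears in no bag, so the decomposition is invalid.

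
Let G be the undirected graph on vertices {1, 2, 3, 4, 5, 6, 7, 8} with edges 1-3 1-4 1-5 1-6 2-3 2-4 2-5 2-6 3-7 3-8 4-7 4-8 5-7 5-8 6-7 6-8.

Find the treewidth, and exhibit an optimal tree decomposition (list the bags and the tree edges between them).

Treewidth 4.
One optimal decomposition is:
Bags: B1 = {2, 3, 4, 5, 6}  B2 = {1, 3, 4, 5, 6}  B3 = {3, 4, 5, 6, 7}  B4 = {3, 4, 5, 6, 8}
Tree: B1–B2, B2–B3, B3–B4

Every bag has size at most 5, so the width is 5 − 1 = 4 and tw(G) ≤ 4. For the lower bound: the 5 vertex sets {2,4}, {1,6}, {5,7}, {3}, {8} are disjoint, each induces a connected subgraph, and every pair is joined by at least one edge of G. Contracting each set to a single vertex therefore yields K_{5} as a minor, and since treewidth is minor-monotone, tw(G) ≥ tw(K_{5}) = 4. Therefore the treewidth is 4.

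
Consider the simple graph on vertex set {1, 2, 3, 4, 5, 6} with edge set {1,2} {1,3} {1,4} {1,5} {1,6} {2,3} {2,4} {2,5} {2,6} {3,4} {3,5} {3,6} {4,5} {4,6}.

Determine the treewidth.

4

A width-4 tree decomposition is:
Bags: B1 = {1, 2, 3, 4, 5}  B2 = {1, 2, 3, 4, 6}
Tree: B1–B2
The largest bag has 5 vertices, giving width 4; this decomposition certifies tw(G) ≤ 4. Conversely, {1, 2, 3, 4, 5} is a clique of size 5, and the vertices of any clique must share a bag in every tree decomposition; so some bag has ≥ 5 vertices and tw(G) ≥ 4. The upper and lower bounds meet at 4, so that is the treewidth.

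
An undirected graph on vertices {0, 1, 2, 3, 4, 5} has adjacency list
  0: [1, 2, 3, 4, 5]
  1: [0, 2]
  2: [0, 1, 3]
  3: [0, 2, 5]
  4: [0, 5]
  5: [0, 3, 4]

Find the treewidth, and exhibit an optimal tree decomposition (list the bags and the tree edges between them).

Treewidth 2.
One such decomposition:
Bags: B1 = {0, 3, 5}  B2 = {0, 2, 3}  B3 = {0, 4, 5}  B4 = {0, 1, 2}
Tree: B1–B2, B1–B3, B2–B4

Each bag holds 3 vertices, so the decomposition has width 2, which upper-bounds the treewidth. On the other hand G contains the 3-clique {0, 1, 2}. A clique must lie in a single bag of any decomposition, so no decomposition can have width below 2. Hence tw(G) = 2 exactly.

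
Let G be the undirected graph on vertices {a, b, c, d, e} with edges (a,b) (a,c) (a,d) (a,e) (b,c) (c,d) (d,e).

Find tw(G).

2

A width-2 tree decomposition is:
Bags: B1 = {a, d, e}  B2 = {a, c, d}  B3 = {a, b, c}
Tree: B1–B2, B2–B3
Every bag has size at most 3, so the width is 3 − 1 = 2 and tw(G) ≤ 2. Conversely, {a, d, e} is a clique of size 3, and the vertices of any clique must share a bag in every tree decomposition; so some bag has ≥ 3 vertices and tw(G) ≥ 2. The upper and lower bounds meet at 2, so that is the treewidth.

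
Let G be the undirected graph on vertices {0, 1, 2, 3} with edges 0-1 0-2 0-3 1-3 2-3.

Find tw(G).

2

A width-2 tree decomposition is:
Bags: B1 = {0, 2, 3}  B2 = {0, 1, 3}
Tree: B1–B2
The largest bag has 3 vertices, giving width 2; this decomposition certifies tw(G) ≤ 2. For the lower bound, the 3 vertices {0, 1, 3} are pairwise adjacent, and any tree decomposition puts a clique entirely inside one bag — forcing width ≥ 2. The upper and lower bounds meet at 2, so that is the treewidth.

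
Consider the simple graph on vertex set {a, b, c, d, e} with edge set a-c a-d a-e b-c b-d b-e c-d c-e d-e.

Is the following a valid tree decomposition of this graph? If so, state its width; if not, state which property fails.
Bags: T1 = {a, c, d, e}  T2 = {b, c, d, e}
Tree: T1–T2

Checking the three conditions: (i) the bags cover all of {a, b, c, d, e}; (ii) for each edge, some bag contains both endpoints; (iii) the bags containing any fixed vertex form a subtree. All hold, so the decomposition is valid with width 4 − 1 = 3.

Yes; width 3.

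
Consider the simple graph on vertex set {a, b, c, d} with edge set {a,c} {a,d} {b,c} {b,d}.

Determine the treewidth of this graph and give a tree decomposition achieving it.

The largest bag has 3 vertices, giving width 2; this decomposition certifies tw(G) ≤ 2. The edges a–c–b–d–a form a cycle, so G is not a tree and its treewidth is at least 2. Combining the bounds, tw(G) = 2.

Treewidth 2.
One such decomposition:
Bags: B1 = {a, b, c}  B2 = {a, b, d}
Tree: B1–B2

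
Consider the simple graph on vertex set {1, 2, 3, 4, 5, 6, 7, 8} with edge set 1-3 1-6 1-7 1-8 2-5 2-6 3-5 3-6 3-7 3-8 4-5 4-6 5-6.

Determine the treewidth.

A width-2 tree decomposition is:
Bags: B1 = {3, 5, 6}  B2 = {1, 3, 6}  B3 = {4, 5, 6}  B4 = {1, 3, 7}  B5 = {2, 5, 6}  B6 = {1, 3, 8}
Tree: B1–B2, B1–B3, B2–B4, B3–B5, B2–B6
The largest bag has 3 vertices, giving width 2; this decomposition certifies tw(G) ≤ 2. On the other hand G contains the 3-clique {2, 5, 6}. A clique must lie in a single bag of any decomposition, so no decomposition can have width below 2. Therefore the treewidth is 2.

2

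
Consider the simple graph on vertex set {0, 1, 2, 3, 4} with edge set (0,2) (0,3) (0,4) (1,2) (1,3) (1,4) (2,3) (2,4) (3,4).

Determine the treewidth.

3

A width-3 tree decomposition is:
Bags: B1 = {0, 2, 3, 4}  B2 = {1, 2, 3, 4}
Tree: B1–B2
Every bag has size at most 4, so the width is 4 − 1 = 3 and tw(G) ≤ 3. On the other hand G contains the 4-clique {0, 2, 3, 4}. A clique must lie in a single bag of any decomposition, so no decomposition can have width below 3. The upper and lower bounds meet at 3, so that is the treewidth.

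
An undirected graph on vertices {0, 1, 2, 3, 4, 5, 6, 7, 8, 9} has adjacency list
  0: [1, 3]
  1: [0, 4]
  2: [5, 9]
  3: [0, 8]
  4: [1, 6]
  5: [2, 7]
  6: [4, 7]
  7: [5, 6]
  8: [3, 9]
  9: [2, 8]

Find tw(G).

2

A width-2 tree decomposition is:
Bags: B1 = {4, 6, 7}  B2 = {1, 4, 7}  B3 = {0, 1, 7}  B4 = {0, 3, 7}  B5 = {3, 7, 8}  B6 = {7, 8, 9}  B7 = {2, 7, 9}  B8 = {2, 5, 7}
Tree: B1–B2, B2–B3, B3–B4, B4–B5, B5–B6, B6–B7, B7–B8
Every bag has size at most 3, so the width is 3 − 1 = 2 and tw(G) ≤ 2. For the lower bound, G contains the cycle 7–6–4–1–0–3–8–9–2–5–7, so G is not a forest; only forests have treewidth ≤ 1, hence tw(G) ≥ 2. Combining the bounds, tw(G) = 2.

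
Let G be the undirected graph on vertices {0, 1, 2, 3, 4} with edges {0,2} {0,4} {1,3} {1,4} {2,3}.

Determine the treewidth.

2

A width-2 tree decomposition is:
Bags: B1 = {0, 2, 3}  B2 = {0, 1, 3}  B3 = {0, 1, 4}
Tree: B1–B2, B2–B3
The largest bag has 3 vertices, giving width 2; this decomposition certifies tw(G) ≤ 2. For the lower bound, G contains the cycle 0–2–3–1–4–0, so G is not a forest; only forests have treewidth ≤ 1, hence tw(G) ≥ 2. Therefore the treewidth is 2.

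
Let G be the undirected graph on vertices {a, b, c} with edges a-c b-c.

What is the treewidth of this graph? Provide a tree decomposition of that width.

Treewidth 1.
One such decomposition:
Bags: B1 = {b, c}  B2 = {a, c}
Tree: B1–B2

Each bag holds 2 vertices, so the decomposition has width 1, which upper-bounds the treewidth. G has an edge, so its treewidth is at least 1. Combining the bounds, tw(G) = 1.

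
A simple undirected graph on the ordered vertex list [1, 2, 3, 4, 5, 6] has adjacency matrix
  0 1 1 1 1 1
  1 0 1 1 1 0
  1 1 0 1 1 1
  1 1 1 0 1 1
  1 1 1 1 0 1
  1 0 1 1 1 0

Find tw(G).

4

A width-4 tree decomposition is:
Bags: B1 = {1, 2, 3, 4, 5}  B2 = {1, 3, 4, 5, 6}
Tree: B1–B2
Each bag holds 5 vertices, so the decomposition has width 4, which upper-bounds the treewidth. For the lower bound, the 5 vertices {1, 2, 3, 4, 5} are pairwise adjacent, and any tree decomposition puts a clique entirely inside one bag — forcing width ≥ 4. Combining the bounds, tw(G) = 4.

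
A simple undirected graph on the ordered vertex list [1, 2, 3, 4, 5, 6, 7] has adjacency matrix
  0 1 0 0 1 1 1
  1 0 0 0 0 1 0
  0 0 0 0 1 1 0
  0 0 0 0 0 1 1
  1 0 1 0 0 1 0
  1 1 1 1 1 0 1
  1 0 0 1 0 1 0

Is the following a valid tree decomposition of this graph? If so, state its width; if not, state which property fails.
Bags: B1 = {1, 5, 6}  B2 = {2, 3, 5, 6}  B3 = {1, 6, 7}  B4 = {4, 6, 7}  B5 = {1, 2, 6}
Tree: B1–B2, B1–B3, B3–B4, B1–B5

A tree decomposition must satisfy three properties: every vertex lies in some bag; for every edge, both endpoints lie together in some bag; and for every vertex, the bags containing it form a connected subtree. Here bags containing vertex 2 are not connected in the tree, so the decomposition is invalid.

No — bags containing vertex 2 are not connected in the tree.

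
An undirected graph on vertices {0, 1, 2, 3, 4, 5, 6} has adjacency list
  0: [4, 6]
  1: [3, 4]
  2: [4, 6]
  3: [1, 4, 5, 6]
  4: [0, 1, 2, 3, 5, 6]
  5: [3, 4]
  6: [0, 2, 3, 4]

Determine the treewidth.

2

A width-2 tree decomposition is:
Bags: B1 = {2, 4, 6}  B2 = {3, 4, 6}  B3 = {0, 4, 6}  B4 = {1, 3, 4}  B5 = {3, 4, 5}
Tree: B1–B2, B1–B3, B2–B4, B4–B5
The largest bag has 3 vertices, giving width 2; this decomposition certifies tw(G) ≤ 2. On the other hand G contains the 3-clique {0, 4, 6}. A clique must lie in a single bag of any decomposition, so no decomposition can have width below 2. Therefore the treewidth is 2.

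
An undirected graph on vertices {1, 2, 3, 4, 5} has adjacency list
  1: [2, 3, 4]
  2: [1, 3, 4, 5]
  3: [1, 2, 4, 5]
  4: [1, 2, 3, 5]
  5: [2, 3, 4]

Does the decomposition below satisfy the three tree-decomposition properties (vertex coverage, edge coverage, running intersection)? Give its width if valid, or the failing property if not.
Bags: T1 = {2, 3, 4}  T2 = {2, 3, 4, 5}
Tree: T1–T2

A tree decomposition must satisfy three properties: every vertex lies in some bag; for every edge, both endpoints lie together in some bag; and for every vertex, the bags containing it form a connected subtree. Here vertex 1 appears in no bag, so the decomposition is invalid.

No — vertex 1 appears in no bag.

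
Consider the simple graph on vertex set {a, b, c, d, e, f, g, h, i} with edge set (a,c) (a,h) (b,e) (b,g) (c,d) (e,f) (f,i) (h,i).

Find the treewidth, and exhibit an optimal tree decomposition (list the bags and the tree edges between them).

Every bag has size at most 2, so the width is 2 − 1 = 1 and tw(G) ≤ 1. Any graph with an edge has treewidth ≥ 1, and G has the edge d–c. Combining the bounds, tw(G) = 1.

Treewidth 1.
One such decomposition:
Bags: B1 = {c, d}  B2 = {a, c}  B3 = {a, h}  B4 = {h, i}  B5 = {f, i}  B6 = {e, f}  B7 = {b, e}  B8 = {b, g}
Tree: B1–B2, B2–B3, B3–B4, B4–B5, B5–B6, B6–B7, B7–B8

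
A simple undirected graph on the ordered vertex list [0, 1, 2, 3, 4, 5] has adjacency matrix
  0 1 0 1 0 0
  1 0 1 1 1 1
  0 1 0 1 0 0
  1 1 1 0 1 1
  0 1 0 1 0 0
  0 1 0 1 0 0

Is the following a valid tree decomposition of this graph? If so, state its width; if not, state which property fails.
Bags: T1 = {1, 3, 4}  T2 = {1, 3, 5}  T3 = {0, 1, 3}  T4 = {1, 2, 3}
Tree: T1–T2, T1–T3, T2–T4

Yes; width 2.

Vertex coverage: the bags together contain {0, 1, 2, 3, 4, 5}, the full vertex set. Edge coverage: each edge of G has both endpoints in at least one bag. Running intersection: for every vertex, the bags containing it form a connected subtree. All three properties hold, so this is a valid tree decomposition of width max|bag| − 1 = 2, and hence tw(G) ≤ 2.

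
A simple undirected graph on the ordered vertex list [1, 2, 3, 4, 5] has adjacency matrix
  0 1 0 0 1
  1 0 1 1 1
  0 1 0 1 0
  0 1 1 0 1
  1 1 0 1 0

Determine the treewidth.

A width-2 tree decomposition is:
Bags: B1 = {2, 4, 5}  B2 = {2, 3, 4}  B3 = {1, 2, 5}
Tree: B1–B2, B1–B3
Each bag holds 3 vertices, so the decomposition has width 2, which upper-bounds the treewidth. For the lower bound, the 3 vertices {1, 2, 5} are pairwise adjacent, and any tree decomposition puts a clique entirely inside one bag — forcing width ≥ 2. Therefore the treewidth is 2.

2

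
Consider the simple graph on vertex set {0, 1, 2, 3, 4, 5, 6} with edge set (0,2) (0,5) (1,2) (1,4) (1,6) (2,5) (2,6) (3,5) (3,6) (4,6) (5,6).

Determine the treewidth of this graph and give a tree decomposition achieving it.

Every bag has size at most 3, so the width is 3 − 1 = 2 and tw(G) ≤ 2. For the lower bound, the 3 vertices {0, 2, 5} are pairwise adjacent, and any tree decomposition puts a clique entirely inside one bag — forcing width ≥ 2. The upper and lower bounds meet at 2, so that is the treewidth.

Treewidth 2.
One optimal decomposition is:
Bags: B1 = {1, 2, 6}  B2 = {2, 5, 6}  B3 = {3, 5, 6}  B4 = {0, 2, 5}  B5 = {1, 4, 6}
Tree: B1–B2, B2–B3, B2–B4, B1–B5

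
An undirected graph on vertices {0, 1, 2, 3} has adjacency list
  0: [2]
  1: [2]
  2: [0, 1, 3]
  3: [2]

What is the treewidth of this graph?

1

A width-1 tree decomposition is:
Bags: B1 = {2, 3}  B2 = {0, 2}  B3 = {1, 2}
Tree: B1–B2, B2–B3
The largest bag has 2 vertices, giving width 1; this decomposition certifies tw(G) ≤ 1. G has an edge, so its treewidth is at least 1. The upper and lower bounds meet at 1, so that is the treewidth.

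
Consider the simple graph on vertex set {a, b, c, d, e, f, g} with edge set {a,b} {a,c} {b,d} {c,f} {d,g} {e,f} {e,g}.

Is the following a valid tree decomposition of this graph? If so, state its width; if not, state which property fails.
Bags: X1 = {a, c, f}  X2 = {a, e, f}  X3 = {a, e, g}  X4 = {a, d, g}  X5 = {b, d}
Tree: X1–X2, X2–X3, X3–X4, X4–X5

A tree decomposition must satisfy three properties: every vertex lies in some bag; for every edge, both endpoints lie together in some bag; and for every vertex, the bags containing it form a connected subtree. Here edge (a,b) lies in no bag, so the decomposition is invalid.

No — edge (a,b) lies in no bag.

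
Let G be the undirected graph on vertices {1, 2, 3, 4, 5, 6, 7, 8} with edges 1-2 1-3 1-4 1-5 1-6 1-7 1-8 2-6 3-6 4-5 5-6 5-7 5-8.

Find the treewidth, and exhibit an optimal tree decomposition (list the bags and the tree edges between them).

Every bag has size at most 3, so the width is 3 − 1 = 2 and tw(G) ≤ 2. Conversely, {1, 2, 6} is a clique of size 3, and the vertices of any clique must share a bag in every tree decomposition; so some bag has ≥ 3 vertices and tw(G) ≥ 2. Hence tw(G) = 2 exactly.

Treewidth 2.
One optimal decomposition is:
Bags: B1 = {1, 5, 6}  B2 = {1, 4, 5}  B3 = {1, 5, 8}  B4 = {1, 2, 6}  B5 = {1, 3, 6}  B6 = {1, 5, 7}
Tree: B1–B2, B1–B3, B1–B4, B1–B5, B1–B6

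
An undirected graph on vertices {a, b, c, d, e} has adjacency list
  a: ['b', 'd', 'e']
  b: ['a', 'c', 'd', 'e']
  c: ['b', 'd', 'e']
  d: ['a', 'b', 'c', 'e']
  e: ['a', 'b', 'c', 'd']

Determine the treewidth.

A width-3 tree decomposition is:
Bags: B1 = {a, b, d, e}  B2 = {b, c, d, e}
Tree: B1–B2
Every bag has size at most 4, so the width is 4 − 1 = 3 and tw(G) ≤ 3. Conversely, {b, c, d, e} is a clique of size 4, and the vertices of any clique must share a bag in every tree decomposition; so some bag has ≥ 4 vertices and tw(G) ≥ 3. Hence tw(G) = 3 exactly.

3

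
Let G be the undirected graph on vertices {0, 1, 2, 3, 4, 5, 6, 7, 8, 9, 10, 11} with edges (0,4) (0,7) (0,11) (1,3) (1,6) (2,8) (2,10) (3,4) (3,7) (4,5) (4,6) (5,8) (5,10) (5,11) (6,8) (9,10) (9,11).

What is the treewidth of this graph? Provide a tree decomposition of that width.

The largest bag has 4 vertices, giving width 3; this decomposition certifies tw(G) ≤ 3. For the lower bound: the 4 vertex sets {1,3,7}, {0}, {4}, {5,6,8,11} are disjoint, each induces a connected subgraph, and every pair is joined by at least one edge of G. Contracting each set to a single vertex therefore yields K_{4} as a minor, and since treewidth is minor-monotone, tw(G) ≥ tw(K_{4}) = 3. Therefore the treewidth is 3.

Treewidth 3.
One optimal decomposition is:
Bags: B1 = {0, 1, 3, 7}  B2 = {0, 1, 3, 4}  B3 = {0, 1, 4, 6}  B4 = {0, 4, 6, 11}  B5 = {4, 5, 6, 11}  B6 = {5, 6, 8, 11}  B7 = {5, 8, 9, 11}  B8 = {5, 8, 9, 10}  B9 = {2, 8, 9, 10}
Tree: B1–B2, B2–B3, B3–B4, B4–B5, B5–B6, B6–B7, B7–B8, B8–B9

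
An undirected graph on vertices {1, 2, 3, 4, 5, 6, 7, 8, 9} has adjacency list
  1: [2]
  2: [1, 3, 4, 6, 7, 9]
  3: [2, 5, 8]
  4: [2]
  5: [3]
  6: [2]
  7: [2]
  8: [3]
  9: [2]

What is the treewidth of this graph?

A width-1 tree decomposition is:
Bags: B1 = {3, 5}  B2 = {3, 8}  B3 = {2, 3}  B4 = {2, 4}  B5 = {2, 7}  B6 = {2, 6}  B7 = {2, 9}  B8 = {1, 2}
Tree: B1–B2, B2–B3, B3–B4, B3–B5, B4–B6, B6–B7, B4–B8
Every bag has size at most 2, so the width is 2 − 1 = 1 and tw(G) ≤ 1. Since G has at least one edge (e.g. 5–3), it is not an edgeless graph, so tw(G) ≥ 1. Therefore the treewidth is 1.

1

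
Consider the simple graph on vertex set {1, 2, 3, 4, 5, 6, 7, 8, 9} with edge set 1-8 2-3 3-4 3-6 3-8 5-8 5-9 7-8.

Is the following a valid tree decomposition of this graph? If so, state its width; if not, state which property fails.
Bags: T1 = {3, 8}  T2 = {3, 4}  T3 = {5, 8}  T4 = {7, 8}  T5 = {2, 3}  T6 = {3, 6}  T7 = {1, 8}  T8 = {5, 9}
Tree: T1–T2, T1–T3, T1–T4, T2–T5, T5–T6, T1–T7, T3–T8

Checking the three conditions: (i) the bags cover all of {1, 2, 3, 4, 5, 6, 7, 8, 9}; (ii) for each edge, some bag contains both endpoints; (iii) the bags containing any fixed vertex form a subtree. All hold, so the decomposition is valid with width 2 − 1 = 1.

Yes; width 1.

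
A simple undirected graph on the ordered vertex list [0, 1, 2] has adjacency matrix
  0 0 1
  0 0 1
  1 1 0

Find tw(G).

A width-1 tree decomposition is:
Bags: B1 = {1, 2}  B2 = {0, 2}
Tree: B1–B2
Every bag has size at most 2, so the width is 2 − 1 = 1 and tw(G) ≤ 1. Any graph with an edge has treewidth ≥ 1, and G has the edge 1–2. Combining the bounds, tw(G) = 1.

1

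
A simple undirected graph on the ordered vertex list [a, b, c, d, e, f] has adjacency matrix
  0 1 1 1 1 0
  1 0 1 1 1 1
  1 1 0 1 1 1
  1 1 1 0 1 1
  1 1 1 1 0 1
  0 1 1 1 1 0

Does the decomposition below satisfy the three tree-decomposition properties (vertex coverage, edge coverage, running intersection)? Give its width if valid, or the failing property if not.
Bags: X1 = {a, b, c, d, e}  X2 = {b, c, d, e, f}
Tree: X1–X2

Every vertex of G appears in some bag (union = {a, b, c, d, e, f}); every edge is covered by a bag; and for each vertex v the set of bags containing v is connected in the bag tree. The decomposition is therefore valid. The largest bag has 5 vertices, so the width is 4.

Yes; width 4.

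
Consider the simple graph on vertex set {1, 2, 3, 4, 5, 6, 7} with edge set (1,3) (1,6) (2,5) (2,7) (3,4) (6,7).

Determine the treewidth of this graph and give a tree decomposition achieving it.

Each bag holds 2 vertices, so the decomposition has width 1, which upper-bounds the treewidth. Since G has at least one edge (e.g. 4–3), it is not an edgeless graph, so tw(G) ≥ 1. The upper and lower bounds meet at 1, so that is the treewidth.

Treewidth 1.
One such decomposition:
Bags: B1 = {3, 4}  B2 = {1, 3}  B3 = {1, 6}  B4 = {6, 7}  B5 = {2, 7}  B6 = {2, 5}
Tree: B1–B2, B2–B3, B3–B4, B4–B5, B5–B6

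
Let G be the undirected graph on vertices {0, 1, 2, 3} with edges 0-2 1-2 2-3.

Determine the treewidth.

1

A width-1 tree decomposition is:
Bags: B1 = {0, 2}  B2 = {2, 3}  B3 = {1, 2}
Tree: B1–B2, B2–B3
The largest bag has 2 vertices, giving width 1; this decomposition certifies tw(G) ≤ 1. Since G has at least one edge (e.g. 2–0), it is not an edgeless graph, so tw(G) ≥ 1. Therefore the treewidth is 1.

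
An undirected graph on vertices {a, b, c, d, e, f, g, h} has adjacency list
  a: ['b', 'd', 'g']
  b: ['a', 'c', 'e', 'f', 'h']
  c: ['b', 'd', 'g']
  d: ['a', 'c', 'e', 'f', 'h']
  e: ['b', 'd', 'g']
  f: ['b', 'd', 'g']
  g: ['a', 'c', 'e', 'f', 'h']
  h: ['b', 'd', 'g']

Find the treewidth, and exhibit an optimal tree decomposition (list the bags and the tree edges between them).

Treewidth 3.
One such decomposition:
Bags: B1 = {b, d, g, h}  B2 = {b, d, e, g}  B3 = {b, c, d, g}  B4 = {a, b, d, g}  B5 = {b, d, f, g}
Tree: B1–B2, B2–B3, B3–B4, B4–B5

Every bag has size at most 4, so the width is 4 − 1 = 3 and tw(G) ≤ 3. For the lower bound: the 4 vertex sets {d,h}, {e,g}, {b}, {c} are disjoint, each induces a connected subgraph, and every pair is joined by at least one edge of G. Contracting each set to a single vertex therefore yields K_{4} as a minor, and since treewidth is minor-monotone, tw(G) ≥ tw(K_{4}) = 3. Therefore the treewidth is 3.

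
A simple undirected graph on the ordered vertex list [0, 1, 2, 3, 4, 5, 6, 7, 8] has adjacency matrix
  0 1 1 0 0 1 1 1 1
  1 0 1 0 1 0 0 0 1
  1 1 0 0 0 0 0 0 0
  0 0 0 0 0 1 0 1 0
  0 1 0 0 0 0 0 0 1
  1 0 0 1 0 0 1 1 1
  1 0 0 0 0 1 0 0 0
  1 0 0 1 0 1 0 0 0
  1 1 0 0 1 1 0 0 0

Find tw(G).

2

A width-2 tree decomposition is:
Bags: B1 = {0, 1, 8}  B2 = {0, 5, 8}  B3 = {1, 4, 8}  B4 = {0, 5, 6}  B5 = {0, 5, 7}  B6 = {0, 1, 2}  B7 = {3, 5, 7}
Tree: B1–B2, B1–B3, B2–B4, B2–B5, B1–B6, B5–B7
Each bag holds 3 vertices, so the decomposition has width 2, which upper-bounds the treewidth. Conversely, {0, 1, 8} is a clique of size 3, and the vertices of any clique must share a bag in every tree decomposition; so some bag has ≥ 3 vertices and tw(G) ≥ 2. Hence tw(G) = 2 exactly.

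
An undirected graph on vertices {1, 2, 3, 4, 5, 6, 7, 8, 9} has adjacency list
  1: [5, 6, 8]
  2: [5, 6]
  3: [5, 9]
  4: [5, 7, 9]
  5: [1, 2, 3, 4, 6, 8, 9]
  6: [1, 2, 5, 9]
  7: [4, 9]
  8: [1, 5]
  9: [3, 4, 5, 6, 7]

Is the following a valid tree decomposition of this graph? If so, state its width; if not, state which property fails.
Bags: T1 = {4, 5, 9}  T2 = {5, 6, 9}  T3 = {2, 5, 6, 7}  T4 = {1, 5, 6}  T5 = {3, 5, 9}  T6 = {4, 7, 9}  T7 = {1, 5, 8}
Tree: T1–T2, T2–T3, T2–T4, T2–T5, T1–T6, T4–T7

A tree decomposition must satisfy three properties: every vertex lies in some bag; for every edge, both endpoints lie together in some bag; and for every vertex, the bags containing it form a connected subtree. Here bags containing vertex 7 are not connected in the tree, so the decomposition is invalid.

No — bags containing vertex 7 are not connected in the tree.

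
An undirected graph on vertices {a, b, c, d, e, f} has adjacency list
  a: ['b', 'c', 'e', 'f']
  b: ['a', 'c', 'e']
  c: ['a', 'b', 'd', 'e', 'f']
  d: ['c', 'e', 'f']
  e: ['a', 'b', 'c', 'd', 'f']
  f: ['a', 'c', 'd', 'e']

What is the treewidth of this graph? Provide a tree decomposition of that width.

Each bag holds 4 vertices, so the decomposition has width 3, which upper-bounds the treewidth. On the other hand G contains the 4-clique {c, d, e, f}. A clique must lie in a single bag of any decomposition, so no decomposition can have width below 3. The upper and lower bounds meet at 3, so that is the treewidth.

Treewidth 3.
Bags: B1 = {a, c, e, f}  B2 = {c, d, e, f}  B3 = {a, b, c, e}
Tree: B1–B2, B1–B3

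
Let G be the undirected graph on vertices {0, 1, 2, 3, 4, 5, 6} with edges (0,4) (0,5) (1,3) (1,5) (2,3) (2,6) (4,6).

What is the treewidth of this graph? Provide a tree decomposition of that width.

The largest bag has 3 vertices, giving width 2; this decomposition certifies tw(G) ≤ 2. For the lower bound, G contains the cycle 3–2–6–4–0–5–1–3, so G is not a forest; only forests have treewidth ≤ 1, hence tw(G) ≥ 2. Therefore the treewidth is 2.

Treewidth 2.
One such decomposition:
Bags: B1 = {2, 3, 6}  B2 = {3, 4, 6}  B3 = {0, 3, 4}  B4 = {0, 3, 5}  B5 = {1, 3, 5}
Tree: B1–B2, B2–B3, B3–B4, B4–B5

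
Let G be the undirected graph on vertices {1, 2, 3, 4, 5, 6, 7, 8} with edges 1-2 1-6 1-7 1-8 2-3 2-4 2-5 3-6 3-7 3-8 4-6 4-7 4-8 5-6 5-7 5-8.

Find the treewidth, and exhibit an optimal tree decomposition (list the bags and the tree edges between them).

Each bag holds 5 vertices, so the decomposition has width 4, which upper-bounds the treewidth. For the lower bound: the 5 vertex sets {1,6}, {4,7}, {5,8}, {2}, {3} are disjoint, each induces a connected subgraph, and every pair is joined by at least one edge of G. Contracting each set to a single vertex therefore yields K_{5} as a minor, and since treewidth is minor-monotone, tw(G) ≥ tw(K_{5}) = 4. The upper and lower bounds meet at 4, so that is the treewidth.

Treewidth 4.
Bags: B1 = {1, 2, 6, 7, 8}  B2 = {2, 4, 6, 7, 8}  B3 = {2, 5, 6, 7, 8}  B4 = {2, 3, 6, 7, 8}
Tree: B1–B2, B2–B3, B3–B4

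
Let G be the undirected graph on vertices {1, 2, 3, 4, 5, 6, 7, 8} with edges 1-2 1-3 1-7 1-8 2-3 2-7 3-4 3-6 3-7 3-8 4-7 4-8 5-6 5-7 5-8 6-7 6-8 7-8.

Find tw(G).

A width-3 tree decomposition is:
Bags: B1 = {1, 3, 7, 8}  B2 = {3, 6, 7, 8}  B3 = {3, 4, 7, 8}  B4 = {5, 6, 7, 8}  B5 = {1, 2, 3, 7}
Tree: B1–B2, B1–B3, B2–B4, B1–B5
The largest bag has 4 vertices, giving width 3; this decomposition certifies tw(G) ≤ 3. On the other hand G contains the 4-clique {1, 3, 7, 8}. A clique must lie in a single bag of any decomposition, so no decomposition can have width below 3. Therefore the treewidth is 3.

3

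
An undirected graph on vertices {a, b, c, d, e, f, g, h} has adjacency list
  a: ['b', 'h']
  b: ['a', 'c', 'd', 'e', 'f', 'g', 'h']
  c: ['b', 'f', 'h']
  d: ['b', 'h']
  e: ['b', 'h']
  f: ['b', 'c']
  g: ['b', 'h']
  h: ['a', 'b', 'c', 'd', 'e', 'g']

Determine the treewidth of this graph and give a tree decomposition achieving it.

Treewidth 2.
Bags: B1 = {a, b, h}  B2 = {b, g, h}  B3 = {b, c, h}  B4 = {b, d, h}  B5 = {b, c, f}  B6 = {b, e, h}
Tree: B1–B2, B1–B3, B3–B4, B3–B5, B1–B6

Each bag holds 3 vertices, so the decomposition has width 2, which upper-bounds the treewidth. For the lower bound, the 3 vertices {b, d, h} are pairwise adjacent, and any tree decomposition puts a clique entirely inside one bag — forcing width ≥ 2. Combining the bounds, tw(G) = 2.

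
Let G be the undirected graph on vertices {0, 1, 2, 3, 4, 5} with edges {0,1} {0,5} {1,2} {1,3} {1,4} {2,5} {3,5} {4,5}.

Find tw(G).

A width-2 tree decomposition is:
Bags: B1 = {0, 1, 5}  B2 = {1, 3, 5}  B3 = {1, 4, 5}  B4 = {1, 2, 5}
Tree: B1–B2, B2–B3, B3–B4
The largest bag has 3 vertices, giving width 2; this decomposition certifies tw(G) ≤ 2. The edges 5–0–1–3–5 form a cycle, so G is not a tree and its treewidth is at least 2. Therefore the treewidth is 2.

2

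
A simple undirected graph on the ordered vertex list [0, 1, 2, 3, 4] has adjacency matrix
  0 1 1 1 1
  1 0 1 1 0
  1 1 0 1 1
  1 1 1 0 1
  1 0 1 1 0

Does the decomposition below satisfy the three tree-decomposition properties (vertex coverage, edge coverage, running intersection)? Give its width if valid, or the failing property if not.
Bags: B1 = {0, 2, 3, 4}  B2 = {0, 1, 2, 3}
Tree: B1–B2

Yes; width 3.

Vertex coverage: the bags together contain {0, 1, 2, 3, 4}, the full vertex set. Edge coverage: each edge of G has both endpoints in at least one bag. Running intersection: for every vertex, the bags containing it form a connected subtree. All three properties hold, so this is a valid tree decomposition of width max|bag| − 1 = 3, and hence tw(G) ≤ 3.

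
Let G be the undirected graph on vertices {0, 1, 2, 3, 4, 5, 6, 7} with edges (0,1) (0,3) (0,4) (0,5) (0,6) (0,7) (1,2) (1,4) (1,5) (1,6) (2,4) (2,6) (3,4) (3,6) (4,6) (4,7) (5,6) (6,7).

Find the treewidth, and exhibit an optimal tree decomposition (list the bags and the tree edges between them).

Treewidth 3.
Bags: B1 = {0, 4, 6, 7}  B2 = {0, 1, 4, 6}  B3 = {1, 2, 4, 6}  B4 = {0, 3, 4, 6}  B5 = {0, 1, 5, 6}
Tree: B1–B2, B2–B3, B1–B4, B2–B5

Every bag has size at most 4, so the width is 4 − 1 = 3 and tw(G) ≤ 3. Conversely, {0, 1, 4, 6} is a clique of size 4, and the vertices of any clique must share a bag in every tree decomposition; so some bag has ≥ 4 vertices and tw(G) ≥ 3. Combining the bounds, tw(G) = 3.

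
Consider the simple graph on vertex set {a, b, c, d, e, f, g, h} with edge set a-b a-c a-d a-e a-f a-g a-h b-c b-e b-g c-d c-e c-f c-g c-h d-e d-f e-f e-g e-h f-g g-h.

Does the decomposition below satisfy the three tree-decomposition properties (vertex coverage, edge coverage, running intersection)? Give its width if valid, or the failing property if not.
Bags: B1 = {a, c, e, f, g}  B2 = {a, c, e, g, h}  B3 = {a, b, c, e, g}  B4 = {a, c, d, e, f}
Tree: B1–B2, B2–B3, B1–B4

Every vertex of G appears in some bag (union = {a, b, c, d, e, f, g, h}); every edge is covered by a bag; and for each vertex v the set of bags containing v is connected in the bag tree. The decomposition is therefore valid. The largest bag has 5 vertices, so the width is 4.

Yes; width 4.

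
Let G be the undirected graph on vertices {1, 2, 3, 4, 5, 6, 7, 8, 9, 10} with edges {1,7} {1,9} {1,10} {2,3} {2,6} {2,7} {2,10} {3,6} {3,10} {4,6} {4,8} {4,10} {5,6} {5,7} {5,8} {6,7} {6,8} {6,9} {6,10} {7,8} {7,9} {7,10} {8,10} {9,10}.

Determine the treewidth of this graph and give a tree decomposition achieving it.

Every bag has size at most 4, so the width is 4 − 1 = 3 and tw(G) ≤ 3. On the other hand G contains the 4-clique {1, 7, 9, 10}. A clique must lie in a single bag of any decomposition, so no decomposition can have width below 3. Hence tw(G) = 3 exactly.

Treewidth 3.
Bags: B1 = {4, 6, 8, 10}  B2 = {6, 7, 8, 10}  B3 = {6, 7, 9, 10}  B4 = {2, 6, 7, 10}  B5 = {2, 3, 6, 10}  B6 = {5, 6, 7, 8}  B7 = {1, 7, 9, 10}
Tree: B1–B2, B2–B3, B2–B4, B4–B5, B2–B6, B3–B7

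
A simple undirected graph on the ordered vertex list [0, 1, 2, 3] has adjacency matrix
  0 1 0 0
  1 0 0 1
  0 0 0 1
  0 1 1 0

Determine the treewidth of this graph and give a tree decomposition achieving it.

Each bag holds 2 vertices, so the decomposition has width 1, which upper-bounds the treewidth. Since G has at least one edge (e.g. 0–1), it is not an edgeless graph, so tw(G) ≥ 1. Therefore the treewidth is 1.

Treewidth 1.
Bags: B1 = {0, 1}  B2 = {1, 3}  B3 = {2, 3}
Tree: B1–B2, B2–B3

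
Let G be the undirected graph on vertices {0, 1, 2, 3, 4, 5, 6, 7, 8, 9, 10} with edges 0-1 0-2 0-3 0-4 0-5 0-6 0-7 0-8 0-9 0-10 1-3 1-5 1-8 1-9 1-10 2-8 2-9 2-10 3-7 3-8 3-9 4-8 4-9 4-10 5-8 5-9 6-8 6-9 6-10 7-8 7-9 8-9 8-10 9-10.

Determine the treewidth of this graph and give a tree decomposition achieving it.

Each bag holds 5 vertices, so the decomposition has width 4, which upper-bounds the treewidth. Conversely, {0, 1, 8, 9, 10} is a clique of size 5, and the vertices of any clique must share a bag in every tree decomposition; so some bag has ≥ 5 vertices and tw(G) ≥ 4. Hence tw(G) = 4 exactly.

Treewidth 4.
One optimal decomposition is:
Bags: B1 = {0, 6, 8, 9, 10}  B2 = {0, 1, 8, 9, 10}  B3 = {0, 2, 8, 9, 10}  B4 = {0, 4, 8, 9, 10}  B5 = {0, 1, 5, 8, 9}  B6 = {0, 1, 3, 8, 9}  B7 = {0, 3, 7, 8, 9}
Tree: B1–B2, B2–B3, B2–B4, B2–B5, B5–B6, B6–B7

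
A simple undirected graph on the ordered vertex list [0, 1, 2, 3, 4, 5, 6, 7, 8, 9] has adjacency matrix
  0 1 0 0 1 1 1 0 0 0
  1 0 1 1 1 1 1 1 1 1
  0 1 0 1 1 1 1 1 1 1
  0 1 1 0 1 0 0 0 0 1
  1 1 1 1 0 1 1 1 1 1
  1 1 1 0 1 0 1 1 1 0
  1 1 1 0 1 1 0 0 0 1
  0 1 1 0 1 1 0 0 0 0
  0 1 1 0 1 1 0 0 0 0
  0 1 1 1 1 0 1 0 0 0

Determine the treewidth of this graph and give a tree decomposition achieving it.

Treewidth 4.
One such decomposition:
Bags: B1 = {1, 2, 4, 5, 8}  B2 = {1, 2, 4, 5, 6}  B3 = {1, 2, 4, 6, 9}  B4 = {1, 2, 3, 4, 9}  B5 = {0, 1, 4, 5, 6}  B6 = {1, 2, 4, 5, 7}
Tree: B1–B2, B2–B3, B3–B4, B2–B5, B1–B6

The largest bag has 5 vertices, giving width 4; this decomposition certifies tw(G) ≤ 4. Conversely, {0, 1, 4, 5, 6} is a clique of size 5, and the vertices of any clique must share a bag in every tree decomposition; so some bag has ≥ 5 vertices and tw(G) ≥ 4. Combining the bounds, tw(G) = 4.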